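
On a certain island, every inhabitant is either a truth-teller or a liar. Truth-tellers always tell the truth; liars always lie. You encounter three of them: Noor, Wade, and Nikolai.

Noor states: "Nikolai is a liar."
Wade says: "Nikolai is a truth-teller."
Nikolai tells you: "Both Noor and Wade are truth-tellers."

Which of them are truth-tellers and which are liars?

Consider Noor. Suppose Noor is a liar.
Then no assignment of the remaining roles makes every statement match its speaker's type — contradiction.
So Noor is a truth-teller.
Consider Wade. Suppose Wade is a truth-teller.
Then no assignment of the remaining roles makes every statement match its speaker's type — contradiction.
So Wade is a liar.
With that fixed, Nikolai's statement is false, so Nikolai is a liar.

Noor: truth-teller, Wade: liar, Nikolai: liar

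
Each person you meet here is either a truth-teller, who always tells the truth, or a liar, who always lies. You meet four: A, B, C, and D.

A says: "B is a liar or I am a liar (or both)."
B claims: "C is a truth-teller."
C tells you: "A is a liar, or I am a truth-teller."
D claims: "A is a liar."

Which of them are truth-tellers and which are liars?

Consider A. Suppose A is a liar.
Then A's own statement would have to be false, but it can't be — contradiction.
So A is a truth-teller.
With that fixed, D's statement is false, so D is a liar.
Consider B. Suppose B is a truth-teller.
Then A's statement comes out false, contradicting A being a truth-teller.
So B is a liar.
Consider C. Suppose C is a truth-teller.
Then B's statement comes out true, contradicting B being a liar.
So C is a liar.

A: truth-teller, B: liar, C: liar, D: liar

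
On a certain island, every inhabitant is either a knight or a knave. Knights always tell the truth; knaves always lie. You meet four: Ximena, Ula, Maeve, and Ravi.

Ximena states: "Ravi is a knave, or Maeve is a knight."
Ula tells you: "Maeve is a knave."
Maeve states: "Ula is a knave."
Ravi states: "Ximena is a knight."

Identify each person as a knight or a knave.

Ximena: knight, Ula: knave, Maeve: knight, Ravi: knight

Consider Ximena. Suppose Ximena is a knave.
Then no assignment of the remaining roles makes every statement match its speaker's type — contradiction.
So Ximena is a knight.
With that fixed, Ravi's statement is true, so Ravi is a knight.
Consider Ula. Suppose Ula is a knight.
Then no assignment of the remaining roles makes every statement match its speaker's type — contradiction.
So Ula is a knave.
With that fixed, Maeve's statement is true, so Maeve is a knight.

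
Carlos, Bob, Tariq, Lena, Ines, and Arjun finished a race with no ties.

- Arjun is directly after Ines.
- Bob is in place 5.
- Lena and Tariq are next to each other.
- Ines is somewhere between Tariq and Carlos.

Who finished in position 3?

With clues 1–2, Bob is ruled out for place 3.
With clues 1–3, Arjun and Carlos are ruled out for place 3.
With clues 1–4, Lena and Tariq are ruled out for place 3.
So place 3 is Ines.

Ines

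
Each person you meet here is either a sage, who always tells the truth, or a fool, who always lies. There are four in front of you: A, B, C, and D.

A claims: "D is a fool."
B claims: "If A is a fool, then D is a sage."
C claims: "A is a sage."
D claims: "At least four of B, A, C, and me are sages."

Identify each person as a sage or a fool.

A: sage, B: sage, C: sage, D: fool

Consider A. Suppose A is a fool.
Then no assignment of the remaining roles makes every statement match its speaker's type — contradiction.
So A is a sage.
With that fixed, B's statement is true, so B is a sage.
With that fixed, C's statement is true, so C is a sage.
Consider D. Suppose D is a sage.
Then A's statement comes out false, contradicting A being a sage.
So D is a fool.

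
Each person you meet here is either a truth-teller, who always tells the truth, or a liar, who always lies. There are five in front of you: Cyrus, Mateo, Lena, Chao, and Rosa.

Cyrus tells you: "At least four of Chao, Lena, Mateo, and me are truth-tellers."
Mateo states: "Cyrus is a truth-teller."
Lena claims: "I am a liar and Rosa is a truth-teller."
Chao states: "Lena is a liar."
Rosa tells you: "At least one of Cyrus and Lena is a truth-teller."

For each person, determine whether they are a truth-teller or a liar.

Cyrus: liar, Mateo: liar, Lena: liar, Chao: truth-teller, Rosa: liar

Consider Cyrus. Suppose Cyrus is a truth-teller.
Then no assignment of the remaining roles makes every statement match its speaker's type — contradiction.
So Cyrus is a liar.
With that fixed, Mateo's statement is false, so Mateo is a liar.
Consider Lena. Suppose Lena is a truth-teller.
Then Lena's own statement would have to be true, but it can't be — contradiction.
So Lena is a liar.
With that fixed, Chao's statement is true, so Chao is a truth-teller.
With that fixed, Rosa's statement is false, so Rosa is a liar.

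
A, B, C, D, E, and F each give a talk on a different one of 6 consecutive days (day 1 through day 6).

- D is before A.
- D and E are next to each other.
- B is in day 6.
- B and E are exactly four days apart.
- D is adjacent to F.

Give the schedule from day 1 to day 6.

C, E, D, F, A, B

From clue 1: A is in {2,3,4,5,6}.
From clues 1–2: A is in {3,4,5,6}.
From clues 1–3: B → day 6.
From clues 1–4: E → day 2.
From clues 1–5: C → day 1, D → day 3, F → day 4, A → day 5.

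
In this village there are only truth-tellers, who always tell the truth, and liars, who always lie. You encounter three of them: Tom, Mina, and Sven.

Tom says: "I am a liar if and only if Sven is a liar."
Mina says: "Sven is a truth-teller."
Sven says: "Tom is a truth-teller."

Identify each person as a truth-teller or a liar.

Consider Tom. Suppose Tom is a liar.
Then no assignment of the remaining roles makes every statement match its speaker's type — contradiction.
So Tom is a truth-teller.
With that fixed, Sven's statement is true, so Sven is a truth-teller.
With that fixed, Mina's statement is true, so Mina is a truth-teller.

Tom: truth-teller, Mina: truth-teller, Sven: truth-teller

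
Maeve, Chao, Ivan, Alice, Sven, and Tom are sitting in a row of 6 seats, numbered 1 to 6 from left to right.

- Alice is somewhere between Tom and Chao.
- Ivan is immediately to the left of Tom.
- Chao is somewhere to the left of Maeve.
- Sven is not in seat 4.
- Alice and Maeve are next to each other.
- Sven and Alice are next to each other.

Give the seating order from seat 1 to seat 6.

Chao, Sven, Alice, Maeve, Ivan, Tom

From clue 1: Alice is in {2,3,4,5}.
From clues 1–3: Alice is in {2,3,4}.
From clues 1–5: Chao is in {1,2}.
From clues 1–6: Chao → seat 1, Sven → seat 2, Alice → seat 3, Maeve → seat 4, Ivan → seat 5, Tom → seat 6.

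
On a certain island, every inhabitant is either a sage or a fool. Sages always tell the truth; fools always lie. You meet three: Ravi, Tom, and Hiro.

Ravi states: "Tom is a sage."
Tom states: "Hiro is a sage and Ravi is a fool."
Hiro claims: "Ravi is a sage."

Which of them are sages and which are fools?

Consider Ravi. Suppose Ravi is a sage.
Then no assignment of the remaining roles makes every statement match its speaker's type — contradiction.
So Ravi is a fool.
With that fixed, Hiro's statement is false, so Hiro is a fool.
With that fixed, Tom's statement is false, so Tom is a fool.

Ravi: fool, Tom: fool, Hiro: fool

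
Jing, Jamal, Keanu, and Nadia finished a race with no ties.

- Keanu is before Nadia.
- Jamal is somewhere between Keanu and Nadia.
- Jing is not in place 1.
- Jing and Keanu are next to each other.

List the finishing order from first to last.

From clue 1: Keanu is in {1,2,3}.
From clues 1–2: Jamal is in {2,3}.
From clues 1–3: Keanu → place 1.
From clues 1–4: Jing → place 2, Jamal → place 3, Nadia → place 4.

Keanu, Jing, Jamal, Nadia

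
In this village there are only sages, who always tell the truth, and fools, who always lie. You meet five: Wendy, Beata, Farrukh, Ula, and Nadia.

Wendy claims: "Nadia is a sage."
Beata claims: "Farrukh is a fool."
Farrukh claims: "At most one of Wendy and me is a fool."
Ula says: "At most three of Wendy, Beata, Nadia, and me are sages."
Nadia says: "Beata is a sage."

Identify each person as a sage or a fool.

Consider Wendy. Suppose Wendy is a sage.
Then no assignment of the remaining roles makes every statement match its speaker's type — contradiction.
So Wendy is a fool.
With that fixed, Ula's statement is true, so Ula is a sage.
Consider Beata. Suppose Beata is a sage.
Then no assignment of the remaining roles makes every statement match its speaker's type — contradiction.
So Beata is a fool.
With that fixed, Nadia's statement is false, so Nadia is a fool.
Consider Farrukh. Suppose Farrukh is a fool.
Then Beata's statement comes out true, contradicting Beata being a fool.
So Farrukh is a sage.

Wendy: fool, Beata: fool, Farrukh: sage, Ula: sage, Nadia: fool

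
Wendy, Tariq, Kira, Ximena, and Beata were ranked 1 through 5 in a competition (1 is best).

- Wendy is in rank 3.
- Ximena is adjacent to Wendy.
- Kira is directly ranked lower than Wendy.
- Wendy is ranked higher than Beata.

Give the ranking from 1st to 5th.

From clue 1: Wendy → rank 3.
From clues 1–2: Ximena is in {2,4}.
From clues 1–3: Ximena → rank 2, Kira → rank 4.
From clues 1–4: Tariq → rank 1, Beata → rank 5.

Tariq, Ximena, Wendy, Kira, Beata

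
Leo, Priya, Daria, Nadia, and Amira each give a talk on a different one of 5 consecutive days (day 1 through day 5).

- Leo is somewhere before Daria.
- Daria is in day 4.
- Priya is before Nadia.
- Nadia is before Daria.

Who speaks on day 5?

With clue 1, Leo is ruled out for day 5.
With clues 1–2, Daria is ruled out for day 5.
With clues 1–3, Priya is ruled out for day 5.
With clues 1–4, Nadia is ruled out for day 5.
So day 5 is Amira.

Amira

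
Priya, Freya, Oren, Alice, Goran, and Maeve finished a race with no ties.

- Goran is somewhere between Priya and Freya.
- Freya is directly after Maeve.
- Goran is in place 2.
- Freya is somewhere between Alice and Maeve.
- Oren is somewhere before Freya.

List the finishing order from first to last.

Priya, Goran, Oren, Maeve, Freya, Alice

From clue 1: Goran is in {2,3,4,5}.
From clues 1–3: Priya → place 1, Goran → place 2.
From clues 1–4: Freya is in {4,5}.
From clues 1–5: Oren → place 3, Maeve → place 4, Freya → place 5, Alice → place 6.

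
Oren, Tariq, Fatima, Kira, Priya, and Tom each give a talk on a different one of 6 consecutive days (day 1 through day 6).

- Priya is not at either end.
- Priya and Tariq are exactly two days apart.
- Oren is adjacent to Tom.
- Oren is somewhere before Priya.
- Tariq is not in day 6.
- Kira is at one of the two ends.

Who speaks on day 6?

Kira

With clue 1, Priya is ruled out for day 6.
With clues 1–4, Oren and Tom are ruled out for day 6.
With clues 1–5, Tariq is ruled out for day 6.
With clues 1–6, Fatima is ruled out for day 6.
So day 6 is Kira.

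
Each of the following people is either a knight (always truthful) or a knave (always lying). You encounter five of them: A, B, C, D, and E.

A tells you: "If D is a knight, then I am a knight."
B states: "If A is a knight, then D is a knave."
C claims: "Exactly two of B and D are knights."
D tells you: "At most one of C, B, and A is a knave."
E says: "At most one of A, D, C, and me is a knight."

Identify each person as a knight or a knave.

Consider A. Suppose A is a knight.
Then no assignment of the remaining roles makes every statement match its speaker's type — contradiction.
So A is a knave.
With that fixed, B's statement is true, so B is a knight.
Consider C. Suppose C is a knave.
Then no assignment of the remaining roles makes every statement match its speaker's type — contradiction.
So C is a knight.
With that fixed, D's statement is true, so D is a knight.
With that fixed, E's statement is false, so E is a knave.

A: knave, B: knight, C: knight, D: knight, E: knave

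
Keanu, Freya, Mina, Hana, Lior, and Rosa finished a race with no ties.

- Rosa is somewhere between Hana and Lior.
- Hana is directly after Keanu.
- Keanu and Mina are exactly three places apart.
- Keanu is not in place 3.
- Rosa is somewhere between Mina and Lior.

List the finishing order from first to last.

Keanu, Hana, Freya, Mina, Rosa, Lior

From clue 1: Rosa is in {2,3,4,5}.
From clues 1–4: Rosa is in {3,4,5}.
From clues 1–5: Keanu → place 1, Hana → place 2, Freya → place 3, Mina → place 4, Rosa → place 5, Lior → place 6.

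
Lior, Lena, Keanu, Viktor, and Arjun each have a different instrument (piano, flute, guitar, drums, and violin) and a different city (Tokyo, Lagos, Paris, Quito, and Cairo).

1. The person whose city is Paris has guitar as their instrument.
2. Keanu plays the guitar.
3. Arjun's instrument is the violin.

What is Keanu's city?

With clues 1–2, Cairo, Lagos, Quito, and Tokyo are impossible for Keanu's city.
That leaves Paris.

Paris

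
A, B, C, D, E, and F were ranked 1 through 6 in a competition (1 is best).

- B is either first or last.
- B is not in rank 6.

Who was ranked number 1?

With clues 1–2, A, C, D, E, and F are ruled out for rank 1.
So rank 1 is B.

B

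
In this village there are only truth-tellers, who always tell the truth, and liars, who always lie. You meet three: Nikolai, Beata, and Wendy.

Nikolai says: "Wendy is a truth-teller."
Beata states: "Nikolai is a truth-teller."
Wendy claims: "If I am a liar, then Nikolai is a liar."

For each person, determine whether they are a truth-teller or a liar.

Nikolai: truth-teller, Beata: truth-teller, Wendy: truth-teller

Consider Nikolai. Suppose Nikolai is a liar.
Then no assignment of the remaining roles makes every statement match its speaker's type — contradiction.
So Nikolai is a truth-teller.
With that fixed, Beata's statement is true, so Beata is a truth-teller.
Consider Wendy. Suppose Wendy is a liar.
Then Nikolai's statement comes out false, contradicting Nikolai being a truth-teller.
So Wendy is a truth-teller.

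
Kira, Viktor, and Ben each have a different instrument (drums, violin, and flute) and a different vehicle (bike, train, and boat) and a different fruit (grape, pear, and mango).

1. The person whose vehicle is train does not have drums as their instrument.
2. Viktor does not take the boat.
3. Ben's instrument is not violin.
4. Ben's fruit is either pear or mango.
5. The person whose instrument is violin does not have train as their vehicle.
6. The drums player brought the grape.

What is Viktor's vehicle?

With clues 1–2, boat is impossible for Viktor's vehicle.
With clues 1–6, train is impossible for Viktor's vehicle.
That leaves bike.

bike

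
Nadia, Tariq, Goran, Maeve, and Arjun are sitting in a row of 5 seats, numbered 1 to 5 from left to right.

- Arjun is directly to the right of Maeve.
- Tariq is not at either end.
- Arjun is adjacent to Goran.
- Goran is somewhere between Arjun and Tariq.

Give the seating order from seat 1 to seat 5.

Maeve, Arjun, Goran, Tariq, Nadia

From clue 1: Maeve is in {1,2,3,4}.
From clues 1–2: Tariq is in {2,3,4}.
From clues 1–3: Nadia is in {1,5}.
From clues 1–4: Maeve → seat 1, Arjun → seat 2, Goran → seat 3, Tariq → seat 4, Nadia → seat 5.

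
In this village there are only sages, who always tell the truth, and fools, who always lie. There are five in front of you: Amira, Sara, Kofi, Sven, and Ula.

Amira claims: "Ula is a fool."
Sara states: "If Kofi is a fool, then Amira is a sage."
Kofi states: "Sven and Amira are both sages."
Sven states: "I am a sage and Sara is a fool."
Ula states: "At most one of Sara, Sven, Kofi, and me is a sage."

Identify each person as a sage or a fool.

Amira: fool, Sara: fool, Kofi: fool, Sven: fool, Ula: sage

Consider Amira. Suppose Amira is a sage.
Then no assignment of the remaining roles makes every statement match its speaker's type — contradiction.
So Amira is a fool.
With that fixed, Kofi's statement is false, so Kofi is a fool.
With that fixed, Sara's statement is false, so Sara is a fool.
Consider Sven. Suppose Sven is a sage.
Then whichever role Ula has, Ula's statement has the wrong truth value — contradiction.
So Sven is a fool.
With that fixed, Ula's statement is true, so Ula is a sage.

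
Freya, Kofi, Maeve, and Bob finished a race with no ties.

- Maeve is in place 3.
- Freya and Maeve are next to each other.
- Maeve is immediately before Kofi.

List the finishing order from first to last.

Bob, Freya, Maeve, Kofi

From clue 1: Maeve → place 3.
From clues 1–2: Freya is in {2,4}.
From clues 1–3: Bob → place 1, Freya → place 2, Kofi → place 4.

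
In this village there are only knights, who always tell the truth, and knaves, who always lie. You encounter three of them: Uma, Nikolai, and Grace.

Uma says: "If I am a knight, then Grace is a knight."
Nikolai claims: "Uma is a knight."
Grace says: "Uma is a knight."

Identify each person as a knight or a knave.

Consider Uma. Suppose Uma is a knave.
Then Uma's own statement would have to be false, but it can't be — contradiction.
So Uma is a knight.
With that fixed, Nikolai's statement is true, so Nikolai is a knight.
With that fixed, Grace's statement is true, so Grace is a knight.

Uma: knight, Nikolai: knight, Grace: knight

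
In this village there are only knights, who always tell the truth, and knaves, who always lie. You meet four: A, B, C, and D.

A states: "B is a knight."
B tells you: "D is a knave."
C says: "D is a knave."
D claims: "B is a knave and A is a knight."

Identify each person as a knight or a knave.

A: knight, B: knight, C: knight, D: knave

Consider A. Suppose A is a knave.
Then no assignment of the remaining roles makes every statement match its speaker's type — contradiction.
So A is a knight.
Consider B. Suppose B is a knave.
Then A's statement comes out false, contradicting A being a knight.
So B is a knight.
With that fixed, D's statement is false, so D is a knave.
With that fixed, C's statement is true, so C is a knight.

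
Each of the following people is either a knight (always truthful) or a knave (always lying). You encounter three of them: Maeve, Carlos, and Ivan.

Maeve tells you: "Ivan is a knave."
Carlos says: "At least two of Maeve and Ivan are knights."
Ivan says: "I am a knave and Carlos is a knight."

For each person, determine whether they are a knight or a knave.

Consider Maeve. Suppose Maeve is a knave.
Then no assignment of the remaining roles makes every statement match its speaker's type — contradiction.
So Maeve is a knight.
Consider Carlos. Suppose Carlos is a knight.
Then whichever role Ivan has, Ivan's statement has the wrong truth value — contradiction.
So Carlos is a knave.
With that fixed, Ivan's statement is false, so Ivan is a knave.

Maeve: knight, Carlos: knave, Ivan: knave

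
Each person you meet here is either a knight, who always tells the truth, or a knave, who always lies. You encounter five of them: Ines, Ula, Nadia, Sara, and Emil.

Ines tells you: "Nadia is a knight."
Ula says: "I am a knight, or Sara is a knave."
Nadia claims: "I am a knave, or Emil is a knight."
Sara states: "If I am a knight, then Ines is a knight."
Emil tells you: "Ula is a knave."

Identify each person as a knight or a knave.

Ines: knight, Ula: knave, Nadia: knight, Sara: knight, Emil: knight

Consider Ines. Suppose Ines is a knave.
Then whichever role Sara has, Sara's statement has the wrong truth value — contradiction.
So Ines is a knight.
With that fixed, Sara's statement is true, so Sara is a knight.
Consider Ula. Suppose Ula is a knight.
Then no assignment of the remaining roles makes every statement match its speaker's type — contradiction.
So Ula is a knave.
With that fixed, Emil's statement is true, so Emil is a knight.
With that fixed, Nadia's statement is true, so Nadia is a knight.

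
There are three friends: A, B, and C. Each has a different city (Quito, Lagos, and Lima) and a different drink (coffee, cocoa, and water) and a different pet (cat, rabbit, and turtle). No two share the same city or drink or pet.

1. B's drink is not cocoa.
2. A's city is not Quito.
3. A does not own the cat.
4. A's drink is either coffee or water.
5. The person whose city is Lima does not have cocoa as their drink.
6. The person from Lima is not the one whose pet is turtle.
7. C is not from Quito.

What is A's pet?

With clues 1–3, cat is impossible for A's pet.
With clues 1–7, turtle is impossible for A's pet.
That leaves rabbit.

rabbit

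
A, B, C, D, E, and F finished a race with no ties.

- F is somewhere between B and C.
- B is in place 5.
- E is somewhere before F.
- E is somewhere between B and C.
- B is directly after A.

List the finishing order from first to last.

C, E, F, A, B, D

From clue 1: F is in {2,3,4,5}.
From clues 1–2: B → place 5.
From clues 1–3: F is in {3,4}.
From clues 1–4: C is in {1,2}.
From clues 1–5: C → place 1, E → place 2, F → place 3, A → place 4, D → place 6.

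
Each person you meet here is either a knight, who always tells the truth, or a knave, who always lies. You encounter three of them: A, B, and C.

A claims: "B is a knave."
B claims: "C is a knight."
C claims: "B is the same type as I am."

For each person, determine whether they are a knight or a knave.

A: knave, B: knight, C: knight

Consider A. Suppose A is a knight.
Then no assignment of the remaining roles makes every statement match its speaker's type — contradiction.
So A is a knave.
Consider B. Suppose B is a knave.
Then A's statement comes out true, contradicting A being a knave.
So B is a knight.
Consider C. Suppose C is a knave.
Then B's statement comes out false, contradicting B being a knight.
So C is a knight.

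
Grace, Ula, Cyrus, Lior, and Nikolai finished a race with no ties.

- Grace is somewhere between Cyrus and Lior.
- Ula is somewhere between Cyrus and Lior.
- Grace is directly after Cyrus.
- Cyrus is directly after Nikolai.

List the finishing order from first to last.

Nikolai, Cyrus, Grace, Ula, Lior

From clue 1: Grace is in {2,3,4}.
From clues 1–3: Grace is in {2,3}.
From clues 1–4: Nikolai → place 1, Cyrus → place 2, Grace → place 3, Ula → place 4, Lior → place 5.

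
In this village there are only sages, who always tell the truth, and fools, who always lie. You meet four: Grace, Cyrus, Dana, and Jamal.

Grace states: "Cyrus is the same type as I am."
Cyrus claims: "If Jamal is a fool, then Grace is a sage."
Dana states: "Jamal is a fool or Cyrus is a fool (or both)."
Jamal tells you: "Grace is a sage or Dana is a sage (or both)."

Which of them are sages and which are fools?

Consider Grace. Suppose Grace is a fool.
Then no assignment of the remaining roles makes every statement match its speaker's type — contradiction.
So Grace is a sage.
With that fixed, Cyrus's statement is true, so Cyrus is a sage.
With that fixed, Jamal's statement is true, so Jamal is a sage.
With that fixed, Dana's statement is false, so Dana is a fool.

Grace: sage, Cyrus: sage, Dana: fool, Jamal: sage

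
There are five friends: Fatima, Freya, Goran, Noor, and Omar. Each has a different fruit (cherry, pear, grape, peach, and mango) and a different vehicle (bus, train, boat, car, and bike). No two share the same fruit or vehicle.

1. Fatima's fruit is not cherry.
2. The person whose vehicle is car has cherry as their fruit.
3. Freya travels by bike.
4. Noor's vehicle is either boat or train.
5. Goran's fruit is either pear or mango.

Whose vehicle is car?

With clues 1–2, Fatima is impossible for the one with vehicle car.
With clues 1–3, Freya is impossible for the one with vehicle car.
With clues 1–4, Noor is impossible for the one with vehicle car.
With clues 1–5, Goran is impossible for the one with vehicle car.
That leaves Omar.

Omar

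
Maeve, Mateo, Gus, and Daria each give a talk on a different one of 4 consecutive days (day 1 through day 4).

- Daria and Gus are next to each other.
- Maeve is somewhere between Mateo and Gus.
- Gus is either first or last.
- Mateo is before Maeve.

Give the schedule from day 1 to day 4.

From clues 1–2: Maeve is in {2,3}.
From clues 1–4: Mateo → day 1, Maeve → day 2, Daria → day 3, Gus → day 4.

Mateo, Maeve, Daria, Gus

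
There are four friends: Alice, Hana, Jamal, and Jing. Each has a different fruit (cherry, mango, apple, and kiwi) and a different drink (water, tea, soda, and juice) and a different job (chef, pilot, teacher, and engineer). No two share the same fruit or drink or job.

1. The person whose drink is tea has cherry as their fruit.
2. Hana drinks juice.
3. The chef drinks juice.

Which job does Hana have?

chef

With clues 1–3, engineer, pilot, and teacher are impossible for Hana's job.
That leaves chef.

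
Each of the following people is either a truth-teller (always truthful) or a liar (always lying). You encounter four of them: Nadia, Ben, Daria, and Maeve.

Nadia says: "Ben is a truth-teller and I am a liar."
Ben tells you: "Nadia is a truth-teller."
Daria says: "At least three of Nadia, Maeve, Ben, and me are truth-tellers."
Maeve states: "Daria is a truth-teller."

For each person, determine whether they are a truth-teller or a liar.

Nadia: liar, Ben: liar, Daria: liar, Maeve: liar

Consider Nadia. Suppose Nadia is a truth-teller.
Then Nadia's own statement would have to be true, but it can't be — contradiction.
So Nadia is a liar.
With that fixed, Ben's statement is false, so Ben is a liar.
With that fixed, Daria's statement is false, so Daria is a liar.
With that fixed, Maeve's statement is false, so Maeve is a liar.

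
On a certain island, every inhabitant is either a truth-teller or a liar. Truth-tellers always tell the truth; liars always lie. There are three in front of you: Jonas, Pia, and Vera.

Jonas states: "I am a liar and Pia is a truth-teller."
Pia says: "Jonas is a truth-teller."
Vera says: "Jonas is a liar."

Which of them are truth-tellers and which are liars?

Consider Jonas. Suppose Jonas is a truth-teller.
Then Jonas's own statement would have to be true, but it can't be — contradiction.
So Jonas is a liar.
With that fixed, Pia's statement is false, so Pia is a liar.
With that fixed, Vera's statement is true, so Vera is a truth-teller.

Jonas: liar, Pia: liar, Vera: truth-teller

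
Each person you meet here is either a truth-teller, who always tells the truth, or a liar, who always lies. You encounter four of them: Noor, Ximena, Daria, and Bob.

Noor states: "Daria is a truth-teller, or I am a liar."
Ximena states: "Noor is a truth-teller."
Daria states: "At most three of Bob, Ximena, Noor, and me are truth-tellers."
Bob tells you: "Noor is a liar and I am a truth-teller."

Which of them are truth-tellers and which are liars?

Consider Noor. Suppose Noor is a liar.
Then Noor's own statement would have to be false, but it can't be — contradiction.
So Noor is a truth-teller.
With that fixed, Ximena's statement is true, so Ximena is a truth-teller.
With that fixed, Bob's statement is false, so Bob is a liar.
With that fixed, Daria's statement is true, so Daria is a truth-teller.

Noor: truth-teller, Ximena: truth-teller, Daria: truth-teller, Bob: liar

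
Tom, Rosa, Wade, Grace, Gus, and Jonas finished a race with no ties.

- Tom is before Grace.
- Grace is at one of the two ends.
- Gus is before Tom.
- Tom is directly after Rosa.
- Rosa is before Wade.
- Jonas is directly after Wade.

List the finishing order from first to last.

Gus, Rosa, Tom, Wade, Jonas, Grace

From clue 1: Tom is in {1,2,3,4,5}.
From clues 1–2: Grace → place 6.
From clues 1–3: Tom is in {2,3,4,5}.
From clues 1–4: Tom is in {3,4,5}.
From clues 1–5: Tom is in {3,4}.
From clues 1–6: Gus → place 1, Rosa → place 2, Tom → place 3, Wade → place 4, Jonas → place 5.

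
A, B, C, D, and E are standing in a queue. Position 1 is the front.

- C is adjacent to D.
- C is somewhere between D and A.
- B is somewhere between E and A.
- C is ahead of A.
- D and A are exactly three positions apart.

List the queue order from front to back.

E, D, C, B, A

From clues 1–2: C is in {2,3,4}.
From clues 1–3: B is in {2,4}.
From clues 1–4: A is in {3,5}.
From clues 1–5: E → position 1, D → position 2, C → position 3, B → position 4, A → position 5.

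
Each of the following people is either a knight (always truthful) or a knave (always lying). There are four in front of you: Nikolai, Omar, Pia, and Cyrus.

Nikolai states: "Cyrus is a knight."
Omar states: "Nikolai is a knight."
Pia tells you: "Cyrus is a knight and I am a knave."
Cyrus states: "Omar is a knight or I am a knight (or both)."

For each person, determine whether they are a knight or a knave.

Consider Nikolai. Suppose Nikolai is a knight.
Then no assignment of the remaining roles makes every statement match its speaker's type — contradiction.
So Nikolai is a knave.
With that fixed, Omar's statement is false, so Omar is a knave.
Consider Pia. Suppose Pia is a knight.
Then Pia's own statement would have to be true, but it can't be — contradiction.
So Pia is a knave.
Consider Cyrus. Suppose Cyrus is a knight.
Then Nikolai's statement comes out true, contradicting Nikolai being a knave.
So Cyrus is a knave.

Nikolai: knave, Omar: knave, Pia: knave, Cyrus: knave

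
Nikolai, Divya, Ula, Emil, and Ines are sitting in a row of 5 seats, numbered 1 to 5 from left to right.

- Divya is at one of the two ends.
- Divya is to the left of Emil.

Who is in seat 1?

Divya

With clues 1–2, Emil, Ines, Nikolai, and Ula are ruled out for seat 1.
So seat 1 is Divya.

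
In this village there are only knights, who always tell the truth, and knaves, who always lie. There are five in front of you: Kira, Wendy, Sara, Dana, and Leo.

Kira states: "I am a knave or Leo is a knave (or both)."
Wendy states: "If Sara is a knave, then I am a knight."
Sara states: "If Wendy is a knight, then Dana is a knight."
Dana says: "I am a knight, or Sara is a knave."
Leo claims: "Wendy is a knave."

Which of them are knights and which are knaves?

Kira: knight, Wendy: knight, Sara: knight, Dana: knight, Leo: knave

Consider Kira. Suppose Kira is a knave.
Then Kira's own statement would have to be false, but it can't be — contradiction.
So Kira is a knight.
Consider Wendy. Suppose Wendy is a knave.
Then no assignment of the remaining roles makes every statement match its speaker's type — contradiction.
So Wendy is a knight.
With that fixed, Leo's statement is false, so Leo is a knave.
Consider Sara. Suppose Sara is a knave.
Then no assignment of the remaining roles makes every statement match its speaker's type — contradiction.
So Sara is a knight.
Consider Dana. Suppose Dana is a knave.
Then Sara's statement comes out false, contradicting Sara being a knight.
So Dana is a knight.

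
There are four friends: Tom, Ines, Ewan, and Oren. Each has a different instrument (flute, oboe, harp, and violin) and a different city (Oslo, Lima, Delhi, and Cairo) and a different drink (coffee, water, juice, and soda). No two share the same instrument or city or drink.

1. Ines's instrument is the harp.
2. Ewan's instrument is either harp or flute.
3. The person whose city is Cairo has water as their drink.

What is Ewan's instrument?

Clue 1 rules out harp for Ewan's instrument.
With clues 1–2, oboe and violin are impossible for Ewan's instrument.
That leaves flute.

flute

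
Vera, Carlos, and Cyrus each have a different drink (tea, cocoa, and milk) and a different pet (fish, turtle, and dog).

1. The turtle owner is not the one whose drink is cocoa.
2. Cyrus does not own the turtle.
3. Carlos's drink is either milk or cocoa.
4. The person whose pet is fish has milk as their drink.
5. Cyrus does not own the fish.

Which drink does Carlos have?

milk

With clues 1–3, tea is impossible for Carlos's drink.
With clues 1–5, cocoa is impossible for Carlos's drink.
That leaves milk.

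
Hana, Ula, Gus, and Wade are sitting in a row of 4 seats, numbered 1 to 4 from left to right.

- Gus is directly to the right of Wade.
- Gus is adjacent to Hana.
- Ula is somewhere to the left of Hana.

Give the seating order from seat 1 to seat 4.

Ula, Wade, Gus, Hana

From clue 1: Gus is in {2,3,4}.
From clues 1–2: Hana is in {3,4}.
From clues 1–3: Ula → seat 1, Wade → seat 2, Gus → seat 3, Hana → seat 4.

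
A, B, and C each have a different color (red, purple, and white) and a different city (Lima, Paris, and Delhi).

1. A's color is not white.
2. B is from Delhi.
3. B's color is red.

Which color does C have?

white

With clues 1–3, purple and red are impossible for C's color.
That leaves white.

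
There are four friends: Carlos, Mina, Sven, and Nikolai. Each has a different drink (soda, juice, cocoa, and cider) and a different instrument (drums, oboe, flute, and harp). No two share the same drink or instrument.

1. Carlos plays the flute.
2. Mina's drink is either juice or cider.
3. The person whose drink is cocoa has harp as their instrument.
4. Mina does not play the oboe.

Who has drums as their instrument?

Mina

Clue 1 rules out Carlos for the one with instrument drums.
With clues 1–4, Nikolai and Sven are impossible for the one with instrument drums.
That leaves Mina.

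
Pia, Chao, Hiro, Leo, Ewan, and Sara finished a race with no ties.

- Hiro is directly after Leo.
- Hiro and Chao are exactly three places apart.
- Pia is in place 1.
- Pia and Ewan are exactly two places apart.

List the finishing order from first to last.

Pia, Chao, Ewan, Leo, Hiro, Sara

From clue 1: Hiro is in {2,3,4,5,6}.
From clues 1–2: Chao is in {1,2,3,5,6}.
From clues 1–3: Pia → place 1.
From clues 1–4: Chao → place 2, Ewan → place 3, Leo → place 4, Hiro → place 5, Sara → place 6.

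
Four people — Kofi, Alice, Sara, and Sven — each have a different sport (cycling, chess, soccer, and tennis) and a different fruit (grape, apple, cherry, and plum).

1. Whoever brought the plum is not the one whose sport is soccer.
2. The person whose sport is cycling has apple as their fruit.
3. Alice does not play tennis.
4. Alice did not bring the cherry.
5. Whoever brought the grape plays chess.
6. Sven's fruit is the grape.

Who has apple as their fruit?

With clues 1–6, Kofi, Sara, and Sven are impossible for the one with fruit apple.
That leaves Alice.

Alice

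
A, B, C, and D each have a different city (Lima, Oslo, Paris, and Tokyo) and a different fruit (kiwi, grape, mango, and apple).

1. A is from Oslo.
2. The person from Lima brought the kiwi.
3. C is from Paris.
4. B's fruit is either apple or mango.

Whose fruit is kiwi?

D

With clues 1–2, A is impossible for the one with fruit kiwi.
With clues 1–3, C is impossible for the one with fruit kiwi.
With clues 1–4, B is impossible for the one with fruit kiwi.
That leaves D.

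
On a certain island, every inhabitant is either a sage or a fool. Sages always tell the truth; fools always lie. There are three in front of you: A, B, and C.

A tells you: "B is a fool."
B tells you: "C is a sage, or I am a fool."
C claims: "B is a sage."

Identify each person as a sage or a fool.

Consider A. Suppose A is a sage.
Then no assignment of the remaining roles makes every statement match its speaker's type — contradiction.
So A is a fool.
Consider B. Suppose B is a fool.
Then A's statement comes out true, contradicting A being a fool.
So B is a sage.
With that fixed, C's statement is true, so C is a sage.

A: fool, B: sage, C: sage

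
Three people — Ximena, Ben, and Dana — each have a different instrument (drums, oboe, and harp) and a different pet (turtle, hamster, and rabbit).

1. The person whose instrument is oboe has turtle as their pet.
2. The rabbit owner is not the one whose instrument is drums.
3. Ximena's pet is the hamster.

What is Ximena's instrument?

drums

With clues 1–3, harp and oboe are impossible for Ximena's instrument.
That leaves drums.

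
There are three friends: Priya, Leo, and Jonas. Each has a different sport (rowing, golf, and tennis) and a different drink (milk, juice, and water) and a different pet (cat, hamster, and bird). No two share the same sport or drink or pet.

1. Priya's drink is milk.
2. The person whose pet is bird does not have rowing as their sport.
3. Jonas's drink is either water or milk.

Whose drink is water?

Clue 1 rules out Priya for the one with drink water.
With clues 1–3, Leo is impossible for the one with drink water.
That leaves Jonas.

Jonas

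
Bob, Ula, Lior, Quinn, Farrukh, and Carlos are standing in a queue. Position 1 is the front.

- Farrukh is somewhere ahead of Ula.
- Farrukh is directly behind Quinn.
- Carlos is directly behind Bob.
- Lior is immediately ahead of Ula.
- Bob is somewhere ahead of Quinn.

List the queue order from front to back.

Bob, Carlos, Quinn, Farrukh, Lior, Ula

From clue 1: Ula is in {2,3,4,5,6}.
From clues 1–2: Ula is in {3,4,5,6}.
From clues 1–4: Ula is in {4,6}.
From clues 1–5: Bob → position 1, Carlos → position 2, Quinn → position 3, Farrukh → position 4, Lior → position 5, Ula → position 6.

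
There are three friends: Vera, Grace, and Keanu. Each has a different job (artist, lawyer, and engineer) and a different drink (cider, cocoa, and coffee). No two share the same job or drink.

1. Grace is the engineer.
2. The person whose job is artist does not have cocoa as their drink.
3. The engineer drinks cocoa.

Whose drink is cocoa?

Grace

With clues 1–3, Keanu and Vera are impossible for the one with drink cocoa.
That leaves Grace.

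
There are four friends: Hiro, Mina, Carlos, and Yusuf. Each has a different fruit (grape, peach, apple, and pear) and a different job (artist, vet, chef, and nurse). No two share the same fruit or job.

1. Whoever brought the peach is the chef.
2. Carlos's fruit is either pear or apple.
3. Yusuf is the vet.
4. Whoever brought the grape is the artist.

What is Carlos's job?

With clues 1–2, chef is impossible for Carlos's job.
With clues 1–3, vet is impossible for Carlos's job.
With clues 1–4, artist is impossible for Carlos's job.
That leaves nurse.

nurse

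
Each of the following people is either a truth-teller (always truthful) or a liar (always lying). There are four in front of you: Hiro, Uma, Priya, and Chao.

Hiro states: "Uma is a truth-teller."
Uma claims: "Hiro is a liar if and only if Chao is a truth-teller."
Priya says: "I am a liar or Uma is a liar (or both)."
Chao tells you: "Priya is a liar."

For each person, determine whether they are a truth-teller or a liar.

Consider Hiro. Suppose Hiro is a truth-teller.
Then no assignment of the remaining roles makes every statement match its speaker's type — contradiction.
So Hiro is a liar.
Consider Uma. Suppose Uma is a truth-teller.
Then Hiro's statement comes out true, contradicting Hiro being a liar.
So Uma is a liar.
With that fixed, Priya's statement is true, so Priya is a truth-teller.
With that fixed, Chao's statement is false, so Chao is a liar.

Hiro: liar, Uma: liar, Priya: truth-teller, Chao: liar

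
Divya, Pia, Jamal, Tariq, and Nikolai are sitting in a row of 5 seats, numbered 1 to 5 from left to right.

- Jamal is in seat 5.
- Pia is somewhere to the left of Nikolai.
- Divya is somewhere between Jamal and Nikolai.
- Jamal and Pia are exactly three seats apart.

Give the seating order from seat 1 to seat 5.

Tariq, Pia, Nikolai, Divya, Jamal

From clue 1: Jamal → seat 5.
From clues 1–2: Pia is in {1,2,3}.
From clues 1–3: Divya is in {3,4}.
From clues 1–4: Tariq → seat 1, Pia → seat 2, Nikolai → seat 3, Divya → seat 4.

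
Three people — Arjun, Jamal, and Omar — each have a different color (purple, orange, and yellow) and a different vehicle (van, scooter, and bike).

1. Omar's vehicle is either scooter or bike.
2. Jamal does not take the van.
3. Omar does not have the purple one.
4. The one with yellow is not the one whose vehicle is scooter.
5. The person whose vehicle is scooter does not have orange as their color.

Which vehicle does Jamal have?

scooter

With clues 1–2, van is impossible for Jamal's vehicle.
With clues 1–5, bike is impossible for Jamal's vehicle.
That leaves scooter.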